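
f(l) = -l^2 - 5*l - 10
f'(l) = -2*l - 5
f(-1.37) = -5.03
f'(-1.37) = -2.26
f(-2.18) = -3.85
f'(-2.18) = -0.64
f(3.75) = -42.81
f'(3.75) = -12.50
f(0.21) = -11.09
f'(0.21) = -5.42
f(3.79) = -43.31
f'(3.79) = -12.58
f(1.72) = -21.56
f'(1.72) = -8.44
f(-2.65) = -3.77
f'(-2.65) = 0.30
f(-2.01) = -3.99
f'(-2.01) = -0.98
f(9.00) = -136.00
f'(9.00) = -23.00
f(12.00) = -214.00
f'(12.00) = -29.00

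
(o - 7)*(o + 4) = o^2 - 3*o - 28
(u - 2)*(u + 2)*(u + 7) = u^3 + 7*u^2 - 4*u - 28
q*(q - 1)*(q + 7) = q^3 + 6*q^2 - 7*q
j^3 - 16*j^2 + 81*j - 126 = (j - 7)*(j - 6)*(j - 3)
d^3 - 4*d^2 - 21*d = d*(d - 7)*(d + 3)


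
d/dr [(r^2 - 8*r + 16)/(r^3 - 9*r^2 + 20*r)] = (-r^2 + 8*r - 20)/(r^2*(r^2 - 10*r + 25))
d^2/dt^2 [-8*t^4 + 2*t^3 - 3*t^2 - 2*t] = -96*t^2 + 12*t - 6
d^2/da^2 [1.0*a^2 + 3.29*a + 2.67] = 2.00000000000000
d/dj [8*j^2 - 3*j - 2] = 16*j - 3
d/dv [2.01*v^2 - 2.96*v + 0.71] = 4.02*v - 2.96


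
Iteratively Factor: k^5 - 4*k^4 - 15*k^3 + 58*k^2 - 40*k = (k + 4)*(k^4 - 8*k^3 + 17*k^2 - 10*k) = (k - 1)*(k + 4)*(k^3 - 7*k^2 + 10*k) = (k - 2)*(k - 1)*(k + 4)*(k^2 - 5*k) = k*(k - 2)*(k - 1)*(k + 4)*(k - 5)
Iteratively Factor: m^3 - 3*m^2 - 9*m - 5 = (m + 1)*(m^2 - 4*m - 5) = (m - 5)*(m + 1)*(m + 1)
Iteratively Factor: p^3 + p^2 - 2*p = (p + 2)*(p^2 - p) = p*(p + 2)*(p - 1)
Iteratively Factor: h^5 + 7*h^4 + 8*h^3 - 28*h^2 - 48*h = (h)*(h^4 + 7*h^3 + 8*h^2 - 28*h - 48) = h*(h + 4)*(h^3 + 3*h^2 - 4*h - 12) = h*(h + 2)*(h + 4)*(h^2 + h - 6) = h*(h - 2)*(h + 2)*(h + 4)*(h + 3)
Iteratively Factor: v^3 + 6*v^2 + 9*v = (v + 3)*(v^2 + 3*v) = v*(v + 3)*(v + 3)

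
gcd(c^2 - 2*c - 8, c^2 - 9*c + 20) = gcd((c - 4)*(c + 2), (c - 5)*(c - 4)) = c - 4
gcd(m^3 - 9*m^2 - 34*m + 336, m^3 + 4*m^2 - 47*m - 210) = m^2 - m - 42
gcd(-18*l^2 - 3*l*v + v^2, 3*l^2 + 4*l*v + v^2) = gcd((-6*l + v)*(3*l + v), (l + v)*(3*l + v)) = 3*l + v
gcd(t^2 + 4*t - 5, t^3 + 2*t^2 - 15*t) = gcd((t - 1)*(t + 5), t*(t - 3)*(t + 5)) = t + 5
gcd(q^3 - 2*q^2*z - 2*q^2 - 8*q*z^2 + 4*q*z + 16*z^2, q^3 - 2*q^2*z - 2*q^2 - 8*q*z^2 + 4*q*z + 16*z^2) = -q^3 + 2*q^2*z + 2*q^2 + 8*q*z^2 - 4*q*z - 16*z^2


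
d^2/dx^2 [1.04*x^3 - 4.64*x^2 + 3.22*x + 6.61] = 6.24*x - 9.28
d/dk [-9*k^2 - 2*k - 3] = -18*k - 2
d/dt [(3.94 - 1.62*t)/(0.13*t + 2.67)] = (-0.628888*t - 12.916392)/(0.13*t + 2.67)^3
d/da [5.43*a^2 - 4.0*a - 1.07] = 10.86*a - 4.0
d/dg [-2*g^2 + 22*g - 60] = 22 - 4*g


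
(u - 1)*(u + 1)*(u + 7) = u^3 + 7*u^2 - u - 7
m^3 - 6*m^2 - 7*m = m*(m - 7)*(m + 1)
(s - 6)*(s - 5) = s^2 - 11*s + 30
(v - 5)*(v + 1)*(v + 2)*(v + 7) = v^4 + 5*v^3 - 27*v^2 - 101*v - 70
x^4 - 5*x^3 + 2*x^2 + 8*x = x*(x - 4)*(x - 2)*(x + 1)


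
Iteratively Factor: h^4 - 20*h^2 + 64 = (h - 4)*(h^3 + 4*h^2 - 4*h - 16) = (h - 4)*(h + 2)*(h^2 + 2*h - 8) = (h - 4)*(h - 2)*(h + 2)*(h + 4)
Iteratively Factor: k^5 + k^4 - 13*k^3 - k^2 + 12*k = (k)*(k^4 + k^3 - 13*k^2 - k + 12) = k*(k - 1)*(k^3 + 2*k^2 - 11*k - 12) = k*(k - 1)*(k + 1)*(k^2 + k - 12) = k*(k - 1)*(k + 1)*(k + 4)*(k - 3)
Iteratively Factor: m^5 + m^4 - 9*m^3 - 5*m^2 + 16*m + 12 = (m - 2)*(m^4 + 3*m^3 - 3*m^2 - 11*m - 6) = (m - 2)*(m + 1)*(m^3 + 2*m^2 - 5*m - 6) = (m - 2)*(m + 1)^2*(m^2 + m - 6) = (m - 2)*(m + 1)^2*(m + 3)*(m - 2)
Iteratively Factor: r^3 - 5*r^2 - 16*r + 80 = (r + 4)*(r^2 - 9*r + 20) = (r - 5)*(r + 4)*(r - 4)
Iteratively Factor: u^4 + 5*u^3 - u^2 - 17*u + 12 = (u + 4)*(u^3 + u^2 - 5*u + 3) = (u + 3)*(u + 4)*(u^2 - 2*u + 1) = (u - 1)*(u + 3)*(u + 4)*(u - 1)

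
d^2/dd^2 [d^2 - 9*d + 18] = 2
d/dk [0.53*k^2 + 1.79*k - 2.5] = 1.06*k + 1.79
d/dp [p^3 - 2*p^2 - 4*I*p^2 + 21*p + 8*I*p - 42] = 3*p^2 - 4*p - 8*I*p + 21 + 8*I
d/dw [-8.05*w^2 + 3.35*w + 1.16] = 3.35 - 16.1*w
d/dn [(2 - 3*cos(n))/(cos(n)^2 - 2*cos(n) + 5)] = (-3*cos(n)^2 + 4*cos(n) + 11)*sin(n)/(sin(n)^2 + 2*cos(n) - 6)^2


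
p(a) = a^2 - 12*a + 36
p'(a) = 2*a - 12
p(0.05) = 35.40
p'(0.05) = -11.90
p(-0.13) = 37.58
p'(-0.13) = -12.26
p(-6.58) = 158.26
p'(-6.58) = -25.16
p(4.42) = 2.50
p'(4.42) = -3.16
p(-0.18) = 38.19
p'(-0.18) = -12.36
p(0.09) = 34.93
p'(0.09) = -11.82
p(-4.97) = 120.34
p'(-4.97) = -21.94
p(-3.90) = 98.01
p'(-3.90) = -19.80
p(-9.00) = 225.00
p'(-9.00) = -30.00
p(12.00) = 36.00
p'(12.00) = 12.00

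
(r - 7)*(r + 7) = r^2 - 49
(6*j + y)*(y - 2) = 6*j*y - 12*j + y^2 - 2*y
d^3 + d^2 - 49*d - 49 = (d - 7)*(d + 1)*(d + 7)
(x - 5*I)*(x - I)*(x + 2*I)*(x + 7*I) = x^4 + 3*I*x^3 + 35*x^2 + 39*I*x + 70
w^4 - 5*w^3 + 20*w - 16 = (w - 4)*(w - 2)*(w - 1)*(w + 2)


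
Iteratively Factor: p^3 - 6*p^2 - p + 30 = (p - 5)*(p^2 - p - 6) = (p - 5)*(p - 3)*(p + 2)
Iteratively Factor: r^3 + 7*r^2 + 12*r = (r)*(r^2 + 7*r + 12) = r*(r + 3)*(r + 4)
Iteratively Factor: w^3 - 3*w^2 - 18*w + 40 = (w + 4)*(w^2 - 7*w + 10) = (w - 2)*(w + 4)*(w - 5)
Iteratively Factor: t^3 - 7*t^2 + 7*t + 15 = (t + 1)*(t^2 - 8*t + 15) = (t - 3)*(t + 1)*(t - 5)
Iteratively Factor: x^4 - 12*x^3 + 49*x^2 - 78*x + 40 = (x - 4)*(x^3 - 8*x^2 + 17*x - 10) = (x - 5)*(x - 4)*(x^2 - 3*x + 2) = (x - 5)*(x - 4)*(x - 2)*(x - 1)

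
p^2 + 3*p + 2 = (p + 1)*(p + 2)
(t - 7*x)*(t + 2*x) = t^2 - 5*t*x - 14*x^2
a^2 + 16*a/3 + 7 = (a + 7/3)*(a + 3)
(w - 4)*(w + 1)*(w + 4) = w^3 + w^2 - 16*w - 16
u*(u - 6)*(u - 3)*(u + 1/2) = u^4 - 17*u^3/2 + 27*u^2/2 + 9*u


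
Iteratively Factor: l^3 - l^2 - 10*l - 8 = (l - 4)*(l^2 + 3*l + 2) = (l - 4)*(l + 1)*(l + 2)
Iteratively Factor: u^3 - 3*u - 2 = (u + 1)*(u^2 - u - 2) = (u + 1)^2*(u - 2)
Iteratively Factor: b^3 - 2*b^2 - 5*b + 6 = (b - 3)*(b^2 + b - 2) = (b - 3)*(b - 1)*(b + 2)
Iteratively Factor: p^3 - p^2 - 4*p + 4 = (p - 1)*(p^2 - 4) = (p - 2)*(p - 1)*(p + 2)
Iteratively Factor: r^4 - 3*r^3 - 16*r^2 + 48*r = (r - 3)*(r^3 - 16*r) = r*(r - 3)*(r^2 - 16) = r*(r - 4)*(r - 3)*(r + 4)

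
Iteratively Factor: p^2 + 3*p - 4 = (p + 4)*(p - 1)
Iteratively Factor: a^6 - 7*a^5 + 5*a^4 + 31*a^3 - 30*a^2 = (a - 3)*(a^5 - 4*a^4 - 7*a^3 + 10*a^2) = (a - 3)*(a + 2)*(a^4 - 6*a^3 + 5*a^2) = a*(a - 3)*(a + 2)*(a^3 - 6*a^2 + 5*a) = a^2*(a - 3)*(a + 2)*(a^2 - 6*a + 5) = a^2*(a - 3)*(a - 1)*(a + 2)*(a - 5)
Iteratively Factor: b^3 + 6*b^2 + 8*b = (b + 4)*(b^2 + 2*b) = (b + 2)*(b + 4)*(b)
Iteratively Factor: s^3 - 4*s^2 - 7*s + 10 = (s - 5)*(s^2 + s - 2) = (s - 5)*(s - 1)*(s + 2)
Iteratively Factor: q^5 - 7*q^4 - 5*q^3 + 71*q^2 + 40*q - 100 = (q - 1)*(q^4 - 6*q^3 - 11*q^2 + 60*q + 100) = (q - 1)*(q + 2)*(q^3 - 8*q^2 + 5*q + 50) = (q - 1)*(q + 2)^2*(q^2 - 10*q + 25) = (q - 5)*(q - 1)*(q + 2)^2*(q - 5)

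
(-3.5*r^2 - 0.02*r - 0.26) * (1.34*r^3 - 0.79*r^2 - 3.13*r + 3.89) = -4.69*r^5 + 2.7382*r^4 + 10.6224*r^3 - 13.347*r^2 + 0.736*r - 1.0114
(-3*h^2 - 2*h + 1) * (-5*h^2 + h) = 15*h^4 + 7*h^3 - 7*h^2 + h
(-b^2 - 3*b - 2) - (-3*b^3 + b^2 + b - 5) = 3*b^3 - 2*b^2 - 4*b + 3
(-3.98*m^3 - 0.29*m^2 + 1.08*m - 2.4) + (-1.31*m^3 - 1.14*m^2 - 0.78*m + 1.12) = -5.29*m^3 - 1.43*m^2 + 0.3*m - 1.28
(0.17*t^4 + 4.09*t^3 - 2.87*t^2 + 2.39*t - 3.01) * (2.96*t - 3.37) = 0.5032*t^5 + 11.5335*t^4 - 22.2785*t^3 + 16.7463*t^2 - 16.9639*t + 10.1437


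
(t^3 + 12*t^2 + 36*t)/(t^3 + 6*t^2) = (t + 6)/t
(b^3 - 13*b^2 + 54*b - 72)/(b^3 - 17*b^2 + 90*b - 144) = (b - 4)/(b - 8)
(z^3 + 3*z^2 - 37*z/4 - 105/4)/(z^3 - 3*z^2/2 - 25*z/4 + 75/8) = 2*(2*z^2 + z - 21)/(4*z^2 - 16*z + 15)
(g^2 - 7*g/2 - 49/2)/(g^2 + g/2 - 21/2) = (g - 7)/(g - 3)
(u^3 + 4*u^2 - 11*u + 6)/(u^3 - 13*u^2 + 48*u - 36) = (u^2 + 5*u - 6)/(u^2 - 12*u + 36)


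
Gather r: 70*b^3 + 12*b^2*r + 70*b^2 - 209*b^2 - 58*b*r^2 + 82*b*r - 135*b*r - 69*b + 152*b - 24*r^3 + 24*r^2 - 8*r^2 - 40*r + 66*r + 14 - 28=70*b^3 - 139*b^2 + 83*b - 24*r^3 + r^2*(16 - 58*b) + r*(12*b^2 - 53*b + 26) - 14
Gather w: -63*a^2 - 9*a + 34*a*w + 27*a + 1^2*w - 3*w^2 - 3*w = -63*a^2 + 18*a - 3*w^2 + w*(34*a - 2)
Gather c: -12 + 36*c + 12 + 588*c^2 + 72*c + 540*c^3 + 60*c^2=540*c^3 + 648*c^2 + 108*c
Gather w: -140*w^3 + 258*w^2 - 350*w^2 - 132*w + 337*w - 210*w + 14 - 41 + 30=-140*w^3 - 92*w^2 - 5*w + 3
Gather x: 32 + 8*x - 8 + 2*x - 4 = 10*x + 20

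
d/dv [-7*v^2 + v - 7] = 1 - 14*v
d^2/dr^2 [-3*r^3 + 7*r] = -18*r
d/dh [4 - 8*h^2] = -16*h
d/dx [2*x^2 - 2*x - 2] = 4*x - 2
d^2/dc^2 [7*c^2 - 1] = 14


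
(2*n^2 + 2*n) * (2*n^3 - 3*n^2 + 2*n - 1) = 4*n^5 - 2*n^4 - 2*n^3 + 2*n^2 - 2*n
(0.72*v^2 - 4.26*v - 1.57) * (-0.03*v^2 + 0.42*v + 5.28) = -0.0216*v^4 + 0.4302*v^3 + 2.0595*v^2 - 23.1522*v - 8.2896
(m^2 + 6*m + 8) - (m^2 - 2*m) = 8*m + 8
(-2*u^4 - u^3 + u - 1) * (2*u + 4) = -4*u^5 - 10*u^4 - 4*u^3 + 2*u^2 + 2*u - 4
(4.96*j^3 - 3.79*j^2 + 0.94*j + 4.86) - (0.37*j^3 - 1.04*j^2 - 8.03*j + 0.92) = 4.59*j^3 - 2.75*j^2 + 8.97*j + 3.94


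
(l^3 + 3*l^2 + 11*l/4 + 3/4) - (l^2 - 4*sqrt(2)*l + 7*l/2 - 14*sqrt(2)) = l^3 + 2*l^2 - 3*l/4 + 4*sqrt(2)*l + 3/4 + 14*sqrt(2)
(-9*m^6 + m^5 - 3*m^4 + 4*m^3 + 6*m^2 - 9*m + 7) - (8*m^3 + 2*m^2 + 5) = -9*m^6 + m^5 - 3*m^4 - 4*m^3 + 4*m^2 - 9*m + 2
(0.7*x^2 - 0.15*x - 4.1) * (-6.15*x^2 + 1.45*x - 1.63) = -4.305*x^4 + 1.9375*x^3 + 23.8565*x^2 - 5.7005*x + 6.683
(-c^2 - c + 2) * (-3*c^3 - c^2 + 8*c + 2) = 3*c^5 + 4*c^4 - 13*c^3 - 12*c^2 + 14*c + 4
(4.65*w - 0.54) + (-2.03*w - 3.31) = 2.62*w - 3.85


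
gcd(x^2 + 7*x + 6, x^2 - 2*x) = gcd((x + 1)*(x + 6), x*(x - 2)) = 1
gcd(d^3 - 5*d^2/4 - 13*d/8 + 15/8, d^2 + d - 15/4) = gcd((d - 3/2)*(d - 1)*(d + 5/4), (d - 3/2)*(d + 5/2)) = d - 3/2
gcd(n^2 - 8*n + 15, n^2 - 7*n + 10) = n - 5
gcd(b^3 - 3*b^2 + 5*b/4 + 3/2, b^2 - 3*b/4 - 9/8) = b - 3/2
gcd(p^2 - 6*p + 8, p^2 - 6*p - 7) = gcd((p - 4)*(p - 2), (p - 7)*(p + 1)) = 1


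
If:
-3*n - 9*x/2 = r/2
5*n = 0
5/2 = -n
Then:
No Solution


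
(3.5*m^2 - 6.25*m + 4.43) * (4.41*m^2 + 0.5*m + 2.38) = 15.435*m^4 - 25.8125*m^3 + 24.7413*m^2 - 12.66*m + 10.5434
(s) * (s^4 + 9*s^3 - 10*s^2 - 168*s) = s^5 + 9*s^4 - 10*s^3 - 168*s^2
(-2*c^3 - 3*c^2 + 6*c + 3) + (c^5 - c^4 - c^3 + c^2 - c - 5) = c^5 - c^4 - 3*c^3 - 2*c^2 + 5*c - 2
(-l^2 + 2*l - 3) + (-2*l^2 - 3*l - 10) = -3*l^2 - l - 13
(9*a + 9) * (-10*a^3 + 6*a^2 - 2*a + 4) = -90*a^4 - 36*a^3 + 36*a^2 + 18*a + 36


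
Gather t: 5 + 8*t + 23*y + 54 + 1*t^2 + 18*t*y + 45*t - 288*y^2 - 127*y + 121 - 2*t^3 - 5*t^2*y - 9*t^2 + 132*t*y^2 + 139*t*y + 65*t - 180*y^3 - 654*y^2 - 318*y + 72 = -2*t^3 + t^2*(-5*y - 8) + t*(132*y^2 + 157*y + 118) - 180*y^3 - 942*y^2 - 422*y + 252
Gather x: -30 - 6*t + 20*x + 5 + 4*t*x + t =-5*t + x*(4*t + 20) - 25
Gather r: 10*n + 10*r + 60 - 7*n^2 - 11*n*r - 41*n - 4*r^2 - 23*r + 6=-7*n^2 - 31*n - 4*r^2 + r*(-11*n - 13) + 66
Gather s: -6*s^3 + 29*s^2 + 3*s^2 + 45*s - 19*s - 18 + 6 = -6*s^3 + 32*s^2 + 26*s - 12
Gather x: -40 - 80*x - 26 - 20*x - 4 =-100*x - 70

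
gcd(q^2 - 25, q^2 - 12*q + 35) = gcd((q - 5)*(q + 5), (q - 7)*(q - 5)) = q - 5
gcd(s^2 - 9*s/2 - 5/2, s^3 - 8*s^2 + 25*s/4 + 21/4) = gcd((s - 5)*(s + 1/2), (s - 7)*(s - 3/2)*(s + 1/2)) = s + 1/2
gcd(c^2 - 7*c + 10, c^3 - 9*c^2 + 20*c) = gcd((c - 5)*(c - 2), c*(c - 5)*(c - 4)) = c - 5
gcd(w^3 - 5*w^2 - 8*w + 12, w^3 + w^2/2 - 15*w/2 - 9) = w + 2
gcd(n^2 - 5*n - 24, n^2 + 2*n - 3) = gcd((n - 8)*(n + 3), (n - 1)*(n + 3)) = n + 3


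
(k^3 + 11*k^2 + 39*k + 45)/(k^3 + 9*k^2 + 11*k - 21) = (k^2 + 8*k + 15)/(k^2 + 6*k - 7)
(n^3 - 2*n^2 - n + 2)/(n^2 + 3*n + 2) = (n^2 - 3*n + 2)/(n + 2)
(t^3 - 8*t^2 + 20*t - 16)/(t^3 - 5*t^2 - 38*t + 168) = (t^2 - 4*t + 4)/(t^2 - t - 42)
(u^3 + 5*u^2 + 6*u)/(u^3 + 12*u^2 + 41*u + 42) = u/(u + 7)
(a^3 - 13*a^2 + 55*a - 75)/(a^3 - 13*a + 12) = (a^2 - 10*a + 25)/(a^2 + 3*a - 4)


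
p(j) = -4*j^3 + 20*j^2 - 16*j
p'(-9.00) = -1348.00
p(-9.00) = 4680.00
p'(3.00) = -4.00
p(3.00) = 24.00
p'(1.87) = 16.84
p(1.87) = 13.86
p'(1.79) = 17.15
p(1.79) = 12.50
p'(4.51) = -79.68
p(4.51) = -32.29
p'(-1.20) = -81.28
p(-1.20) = 54.91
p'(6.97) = -320.17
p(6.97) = -494.34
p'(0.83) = 8.93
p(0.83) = -1.79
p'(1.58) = 17.24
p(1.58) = 8.87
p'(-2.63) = -204.20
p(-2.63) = 253.18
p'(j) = -12*j^2 + 40*j - 16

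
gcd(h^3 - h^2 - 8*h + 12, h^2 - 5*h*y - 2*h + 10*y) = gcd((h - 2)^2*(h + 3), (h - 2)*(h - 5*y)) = h - 2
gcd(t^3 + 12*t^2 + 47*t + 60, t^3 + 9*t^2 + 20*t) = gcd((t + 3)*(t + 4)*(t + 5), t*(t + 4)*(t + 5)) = t^2 + 9*t + 20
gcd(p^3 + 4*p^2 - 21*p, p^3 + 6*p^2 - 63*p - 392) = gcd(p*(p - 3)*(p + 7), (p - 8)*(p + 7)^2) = p + 7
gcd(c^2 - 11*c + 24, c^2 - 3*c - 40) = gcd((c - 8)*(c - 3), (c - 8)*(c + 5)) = c - 8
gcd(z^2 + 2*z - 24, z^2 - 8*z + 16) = z - 4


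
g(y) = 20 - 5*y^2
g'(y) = -10*y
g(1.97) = 0.60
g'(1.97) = -19.70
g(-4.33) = -73.74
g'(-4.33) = 43.30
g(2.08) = -1.63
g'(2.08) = -20.80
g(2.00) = 0.00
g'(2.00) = -20.00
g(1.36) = 10.75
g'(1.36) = -13.60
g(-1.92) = 1.57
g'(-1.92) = 19.20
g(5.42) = -126.88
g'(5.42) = -54.20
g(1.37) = 10.62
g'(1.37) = -13.70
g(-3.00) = -25.00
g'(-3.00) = 30.00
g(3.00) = -25.00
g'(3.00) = -30.00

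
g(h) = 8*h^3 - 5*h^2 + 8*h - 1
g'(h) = 24*h^2 - 10*h + 8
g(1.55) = 29.18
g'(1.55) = 50.16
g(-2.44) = -166.50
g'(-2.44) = 175.29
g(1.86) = 48.06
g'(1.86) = 72.43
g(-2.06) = -108.63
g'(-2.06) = 130.45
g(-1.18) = -30.55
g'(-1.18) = 53.22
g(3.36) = 272.90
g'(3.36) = 245.35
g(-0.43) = -6.00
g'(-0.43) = 16.74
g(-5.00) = -1166.00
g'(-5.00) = 658.00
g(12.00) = 13199.00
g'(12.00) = 3344.00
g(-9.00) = -6310.00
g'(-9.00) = 2042.00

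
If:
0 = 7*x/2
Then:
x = 0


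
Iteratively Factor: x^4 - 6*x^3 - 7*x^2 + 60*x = (x)*(x^3 - 6*x^2 - 7*x + 60) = x*(x + 3)*(x^2 - 9*x + 20) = x*(x - 5)*(x + 3)*(x - 4)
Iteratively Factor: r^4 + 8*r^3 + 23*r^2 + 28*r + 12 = (r + 3)*(r^3 + 5*r^2 + 8*r + 4) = (r + 2)*(r + 3)*(r^2 + 3*r + 2) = (r + 1)*(r + 2)*(r + 3)*(r + 2)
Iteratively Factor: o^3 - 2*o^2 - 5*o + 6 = (o + 2)*(o^2 - 4*o + 3) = (o - 1)*(o + 2)*(o - 3)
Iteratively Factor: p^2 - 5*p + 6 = (p - 2)*(p - 3)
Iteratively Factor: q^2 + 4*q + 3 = (q + 3)*(q + 1)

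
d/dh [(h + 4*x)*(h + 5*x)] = 2*h + 9*x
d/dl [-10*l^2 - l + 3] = -20*l - 1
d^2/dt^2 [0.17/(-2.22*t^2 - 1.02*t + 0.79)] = (1.675656*t^2 + 0.769896*t - 0.17*(4.44*t + 1.02)*(8.88*t + 2.04) - 0.596292)/(2.22*t^2 + 1.02*t - 0.79)^3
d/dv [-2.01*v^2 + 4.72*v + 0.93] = 4.72 - 4.02*v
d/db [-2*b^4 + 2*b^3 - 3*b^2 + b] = -8*b^3 + 6*b^2 - 6*b + 1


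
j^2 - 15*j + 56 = (j - 8)*(j - 7)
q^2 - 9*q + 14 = (q - 7)*(q - 2)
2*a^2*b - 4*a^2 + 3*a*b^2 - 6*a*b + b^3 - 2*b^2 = (a + b)*(2*a + b)*(b - 2)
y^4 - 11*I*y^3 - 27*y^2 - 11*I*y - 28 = (y - 7*I)*(y - 4*I)*(y - I)*(y + I)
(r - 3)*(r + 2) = r^2 - r - 6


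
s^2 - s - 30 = (s - 6)*(s + 5)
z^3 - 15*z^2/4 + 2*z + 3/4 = (z - 3)*(z - 1)*(z + 1/4)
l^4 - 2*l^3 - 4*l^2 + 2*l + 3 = (l - 3)*(l - 1)*(l + 1)^2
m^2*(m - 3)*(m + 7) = m^4 + 4*m^3 - 21*m^2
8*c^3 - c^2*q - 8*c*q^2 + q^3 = (-8*c + q)*(-c + q)*(c + q)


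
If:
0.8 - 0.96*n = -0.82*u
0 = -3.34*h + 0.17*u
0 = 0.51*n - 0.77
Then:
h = 0.04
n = 1.51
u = 0.79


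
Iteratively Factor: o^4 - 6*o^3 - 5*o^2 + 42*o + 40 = (o + 1)*(o^3 - 7*o^2 + 2*o + 40) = (o - 4)*(o + 1)*(o^2 - 3*o - 10) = (o - 5)*(o - 4)*(o + 1)*(o + 2)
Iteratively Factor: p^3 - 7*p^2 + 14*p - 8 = (p - 4)*(p^2 - 3*p + 2) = (p - 4)*(p - 1)*(p - 2)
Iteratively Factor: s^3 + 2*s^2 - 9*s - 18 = (s - 3)*(s^2 + 5*s + 6) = (s - 3)*(s + 2)*(s + 3)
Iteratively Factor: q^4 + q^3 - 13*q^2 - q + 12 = (q + 4)*(q^3 - 3*q^2 - q + 3) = (q + 1)*(q + 4)*(q^2 - 4*q + 3) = (q - 3)*(q + 1)*(q + 4)*(q - 1)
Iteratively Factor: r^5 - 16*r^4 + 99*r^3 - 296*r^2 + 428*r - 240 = (r - 3)*(r^4 - 13*r^3 + 60*r^2 - 116*r + 80) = (r - 3)*(r - 2)*(r^3 - 11*r^2 + 38*r - 40) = (r - 4)*(r - 3)*(r - 2)*(r^2 - 7*r + 10) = (r - 4)*(r - 3)*(r - 2)^2*(r - 5)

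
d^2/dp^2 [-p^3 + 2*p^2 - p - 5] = 4 - 6*p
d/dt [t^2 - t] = 2*t - 1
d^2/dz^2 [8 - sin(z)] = sin(z)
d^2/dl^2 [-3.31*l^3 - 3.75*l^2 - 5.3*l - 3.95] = -19.86*l - 7.5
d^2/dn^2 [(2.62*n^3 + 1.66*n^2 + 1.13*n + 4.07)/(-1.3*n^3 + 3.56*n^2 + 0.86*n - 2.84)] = (-29.86152*n^6 - 29.0331600000001*n^5 + 53.7794400000001*n^4 + 309.318936*n^3 - 294.429288*n^2 - 179.945376*n - 120.616616)/(2.197*n^9 - 18.0492*n^8 + 45.06684*n^7 - 6.838736*n^6 - 108.674568*n^5 + 81.029424*n^4 + 82.989448*n^3 - 79.839216*n^2 - 20.809248*n + 22.906304)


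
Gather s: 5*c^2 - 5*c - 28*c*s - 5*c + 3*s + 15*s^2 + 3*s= 5*c^2 - 10*c + 15*s^2 + s*(6 - 28*c)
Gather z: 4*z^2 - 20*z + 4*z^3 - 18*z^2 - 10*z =4*z^3 - 14*z^2 - 30*z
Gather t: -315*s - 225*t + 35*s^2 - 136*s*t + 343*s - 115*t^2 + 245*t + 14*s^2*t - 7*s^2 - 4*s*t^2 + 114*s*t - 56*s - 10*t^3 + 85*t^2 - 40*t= 28*s^2 - 28*s - 10*t^3 + t^2*(-4*s - 30) + t*(14*s^2 - 22*s - 20)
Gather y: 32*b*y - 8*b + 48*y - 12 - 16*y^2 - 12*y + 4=-8*b - 16*y^2 + y*(32*b + 36) - 8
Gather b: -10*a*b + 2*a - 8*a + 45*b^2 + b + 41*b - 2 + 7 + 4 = -6*a + 45*b^2 + b*(42 - 10*a) + 9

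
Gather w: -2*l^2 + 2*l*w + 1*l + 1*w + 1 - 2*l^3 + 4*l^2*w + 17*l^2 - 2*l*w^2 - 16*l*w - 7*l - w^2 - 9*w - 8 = -2*l^3 + 15*l^2 - 6*l + w^2*(-2*l - 1) + w*(4*l^2 - 14*l - 8) - 7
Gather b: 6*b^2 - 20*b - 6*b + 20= 6*b^2 - 26*b + 20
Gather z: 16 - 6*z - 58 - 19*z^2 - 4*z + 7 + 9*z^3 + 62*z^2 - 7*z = 9*z^3 + 43*z^2 - 17*z - 35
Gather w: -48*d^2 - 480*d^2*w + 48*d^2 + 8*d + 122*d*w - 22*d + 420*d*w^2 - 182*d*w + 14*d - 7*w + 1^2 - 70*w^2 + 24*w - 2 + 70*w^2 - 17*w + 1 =420*d*w^2 + w*(-480*d^2 - 60*d)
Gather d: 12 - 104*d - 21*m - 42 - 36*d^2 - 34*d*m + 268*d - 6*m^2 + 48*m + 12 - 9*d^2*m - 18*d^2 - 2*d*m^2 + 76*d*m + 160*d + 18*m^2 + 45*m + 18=d^2*(-9*m - 54) + d*(-2*m^2 + 42*m + 324) + 12*m^2 + 72*m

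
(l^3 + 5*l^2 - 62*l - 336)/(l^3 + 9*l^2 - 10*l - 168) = (l - 8)/(l - 4)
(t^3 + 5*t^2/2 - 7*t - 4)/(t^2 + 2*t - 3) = (t^3 + 5*t^2/2 - 7*t - 4)/(t^2 + 2*t - 3)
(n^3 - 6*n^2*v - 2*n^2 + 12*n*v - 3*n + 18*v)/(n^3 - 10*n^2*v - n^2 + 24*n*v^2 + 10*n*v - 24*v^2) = (-n^2 + 2*n + 3)/(-n^2 + 4*n*v + n - 4*v)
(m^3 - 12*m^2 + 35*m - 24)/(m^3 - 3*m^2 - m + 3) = (m - 8)/(m + 1)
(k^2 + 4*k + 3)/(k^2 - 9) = (k + 1)/(k - 3)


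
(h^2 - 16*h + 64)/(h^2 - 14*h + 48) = (h - 8)/(h - 6)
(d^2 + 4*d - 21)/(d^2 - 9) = (d + 7)/(d + 3)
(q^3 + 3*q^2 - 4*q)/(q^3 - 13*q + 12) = q/(q - 3)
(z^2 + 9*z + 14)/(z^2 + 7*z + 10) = (z + 7)/(z + 5)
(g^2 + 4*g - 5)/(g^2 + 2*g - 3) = (g + 5)/(g + 3)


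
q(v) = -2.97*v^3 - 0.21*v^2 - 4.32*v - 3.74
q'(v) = -8.91*v^2 - 0.42*v - 4.32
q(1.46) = -19.74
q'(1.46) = -23.93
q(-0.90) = 2.14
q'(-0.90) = -11.16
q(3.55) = -154.60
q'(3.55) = -118.10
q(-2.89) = 78.68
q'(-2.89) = -77.52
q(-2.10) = 31.91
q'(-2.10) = -42.73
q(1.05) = -11.95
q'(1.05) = -14.58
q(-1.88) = 23.37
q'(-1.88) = -35.02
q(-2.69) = 64.17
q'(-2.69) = -67.66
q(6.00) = -678.74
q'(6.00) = -327.60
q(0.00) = -3.74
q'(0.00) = -4.32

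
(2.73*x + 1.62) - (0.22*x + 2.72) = 2.51*x - 1.1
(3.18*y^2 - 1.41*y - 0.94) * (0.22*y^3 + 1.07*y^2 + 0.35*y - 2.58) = 0.6996*y^5 + 3.0924*y^4 - 0.6025*y^3 - 9.7037*y^2 + 3.3088*y + 2.4252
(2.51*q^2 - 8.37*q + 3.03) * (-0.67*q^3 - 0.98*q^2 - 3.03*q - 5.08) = -1.6817*q^5 + 3.1481*q^4 - 1.4328*q^3 + 9.6409*q^2 + 33.3387*q - 15.3924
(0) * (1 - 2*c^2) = 0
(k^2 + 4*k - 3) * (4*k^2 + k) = 4*k^4 + 17*k^3 - 8*k^2 - 3*k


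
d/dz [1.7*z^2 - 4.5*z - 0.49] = 3.4*z - 4.5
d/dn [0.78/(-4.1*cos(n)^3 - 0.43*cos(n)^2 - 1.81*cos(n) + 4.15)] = (9.594*sin(n)^2 - 0.6708*cos(n) - 11.0058)*sin(n)/(4.1*cos(n)^3 + 0.43*cos(n)^2 + 1.81*cos(n) - 4.15)^2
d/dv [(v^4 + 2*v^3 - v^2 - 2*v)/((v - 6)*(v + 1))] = (2*v^3 - 17*v^2 - 12*v + 12)/(v^2 - 12*v + 36)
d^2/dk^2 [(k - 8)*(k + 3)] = 2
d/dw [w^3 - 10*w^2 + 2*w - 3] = 3*w^2 - 20*w + 2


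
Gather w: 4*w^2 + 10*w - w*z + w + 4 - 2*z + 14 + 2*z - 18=4*w^2 + w*(11 - z)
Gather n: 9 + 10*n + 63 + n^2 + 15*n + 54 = n^2 + 25*n + 126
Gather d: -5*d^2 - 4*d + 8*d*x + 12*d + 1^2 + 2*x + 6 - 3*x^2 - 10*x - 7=-5*d^2 + d*(8*x + 8) - 3*x^2 - 8*x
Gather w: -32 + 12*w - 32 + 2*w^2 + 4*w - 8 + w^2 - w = 3*w^2 + 15*w - 72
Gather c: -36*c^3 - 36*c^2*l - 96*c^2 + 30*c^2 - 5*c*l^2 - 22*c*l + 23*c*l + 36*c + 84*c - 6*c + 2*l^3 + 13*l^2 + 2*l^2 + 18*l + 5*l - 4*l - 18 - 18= -36*c^3 + c^2*(-36*l - 66) + c*(-5*l^2 + l + 114) + 2*l^3 + 15*l^2 + 19*l - 36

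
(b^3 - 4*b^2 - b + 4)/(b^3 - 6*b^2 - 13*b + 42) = (b^3 - 4*b^2 - b + 4)/(b^3 - 6*b^2 - 13*b + 42)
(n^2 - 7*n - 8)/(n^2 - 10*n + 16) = (n + 1)/(n - 2)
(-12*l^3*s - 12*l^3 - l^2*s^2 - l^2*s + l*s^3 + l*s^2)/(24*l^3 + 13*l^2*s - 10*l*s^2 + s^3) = l*(-12*l^2*s - 12*l^2 - l*s^2 - l*s + s^3 + s^2)/(24*l^3 + 13*l^2*s - 10*l*s^2 + s^3)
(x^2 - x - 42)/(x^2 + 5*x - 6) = (x - 7)/(x - 1)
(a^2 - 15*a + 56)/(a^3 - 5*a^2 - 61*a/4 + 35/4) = 4*(a - 8)/(4*a^2 + 8*a - 5)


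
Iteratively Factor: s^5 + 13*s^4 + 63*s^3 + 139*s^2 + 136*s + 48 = (s + 4)*(s^4 + 9*s^3 + 27*s^2 + 31*s + 12) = (s + 1)*(s + 4)*(s^3 + 8*s^2 + 19*s + 12) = (s + 1)^2*(s + 4)*(s^2 + 7*s + 12) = (s + 1)^2*(s + 4)^2*(s + 3)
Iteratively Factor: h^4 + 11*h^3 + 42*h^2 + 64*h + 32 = (h + 2)*(h^3 + 9*h^2 + 24*h + 16) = (h + 1)*(h + 2)*(h^2 + 8*h + 16) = (h + 1)*(h + 2)*(h + 4)*(h + 4)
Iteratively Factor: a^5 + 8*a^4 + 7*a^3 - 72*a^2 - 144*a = (a)*(a^4 + 8*a^3 + 7*a^2 - 72*a - 144) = a*(a + 3)*(a^3 + 5*a^2 - 8*a - 48) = a*(a + 3)*(a + 4)*(a^2 + a - 12) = a*(a - 3)*(a + 3)*(a + 4)*(a + 4)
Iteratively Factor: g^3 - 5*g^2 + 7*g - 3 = (g - 1)*(g^2 - 4*g + 3) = (g - 3)*(g - 1)*(g - 1)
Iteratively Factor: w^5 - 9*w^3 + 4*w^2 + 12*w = (w + 3)*(w^4 - 3*w^3 + 4*w) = (w - 2)*(w + 3)*(w^3 - w^2 - 2*w) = (w - 2)*(w + 1)*(w + 3)*(w^2 - 2*w) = w*(w - 2)*(w + 1)*(w + 3)*(w - 2)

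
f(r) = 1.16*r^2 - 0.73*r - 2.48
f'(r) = 2.32*r - 0.73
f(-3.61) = 15.27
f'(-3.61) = -9.11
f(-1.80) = 2.59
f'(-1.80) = -4.91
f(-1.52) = 1.31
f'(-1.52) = -4.26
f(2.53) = 3.10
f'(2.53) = 5.14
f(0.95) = -2.13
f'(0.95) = 1.47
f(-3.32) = 12.73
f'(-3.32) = -8.43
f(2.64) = 3.68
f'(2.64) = 5.39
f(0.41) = -2.58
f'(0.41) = 0.22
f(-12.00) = 173.32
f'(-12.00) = -28.57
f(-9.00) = 98.05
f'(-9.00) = -21.61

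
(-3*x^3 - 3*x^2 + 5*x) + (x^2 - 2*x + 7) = -3*x^3 - 2*x^2 + 3*x + 7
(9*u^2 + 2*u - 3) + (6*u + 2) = 9*u^2 + 8*u - 1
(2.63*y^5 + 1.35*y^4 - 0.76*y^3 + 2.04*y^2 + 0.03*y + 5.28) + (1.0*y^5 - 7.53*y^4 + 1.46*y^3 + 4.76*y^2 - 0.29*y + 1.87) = 3.63*y^5 - 6.18*y^4 + 0.7*y^3 + 6.8*y^2 - 0.26*y + 7.15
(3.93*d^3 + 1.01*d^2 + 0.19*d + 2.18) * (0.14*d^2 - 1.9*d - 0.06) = 0.5502*d^5 - 7.3256*d^4 - 2.1282*d^3 - 0.1164*d^2 - 4.1534*d - 0.1308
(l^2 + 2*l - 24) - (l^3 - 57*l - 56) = -l^3 + l^2 + 59*l + 32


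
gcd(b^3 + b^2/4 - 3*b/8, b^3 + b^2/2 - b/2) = b^2 - b/2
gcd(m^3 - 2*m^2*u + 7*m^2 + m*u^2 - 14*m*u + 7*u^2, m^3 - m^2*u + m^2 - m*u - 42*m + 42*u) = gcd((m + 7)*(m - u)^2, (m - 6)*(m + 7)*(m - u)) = -m^2 + m*u - 7*m + 7*u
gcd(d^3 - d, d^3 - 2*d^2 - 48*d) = d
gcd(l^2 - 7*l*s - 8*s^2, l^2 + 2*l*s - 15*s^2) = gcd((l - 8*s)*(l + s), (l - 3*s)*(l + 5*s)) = 1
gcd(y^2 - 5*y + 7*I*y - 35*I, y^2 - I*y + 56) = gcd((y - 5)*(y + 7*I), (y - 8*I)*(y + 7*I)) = y + 7*I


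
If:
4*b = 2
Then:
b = 1/2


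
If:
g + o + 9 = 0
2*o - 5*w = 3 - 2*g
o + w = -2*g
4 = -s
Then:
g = 66/5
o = -111/5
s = -4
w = -21/5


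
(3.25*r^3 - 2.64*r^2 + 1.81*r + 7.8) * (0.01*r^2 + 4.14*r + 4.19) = 0.0325*r^5 + 13.4286*r^4 + 2.706*r^3 - 3.4902*r^2 + 39.8759*r + 32.682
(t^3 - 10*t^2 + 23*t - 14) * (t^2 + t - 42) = t^5 - 9*t^4 - 29*t^3 + 429*t^2 - 980*t + 588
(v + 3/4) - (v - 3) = 15/4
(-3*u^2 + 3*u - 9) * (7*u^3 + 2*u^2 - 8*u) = -21*u^5 + 15*u^4 - 33*u^3 - 42*u^2 + 72*u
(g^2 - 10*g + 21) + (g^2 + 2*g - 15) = 2*g^2 - 8*g + 6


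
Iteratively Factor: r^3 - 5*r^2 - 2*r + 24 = (r + 2)*(r^2 - 7*r + 12) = (r - 3)*(r + 2)*(r - 4)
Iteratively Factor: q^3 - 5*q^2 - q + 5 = (q - 1)*(q^2 - 4*q - 5) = (q - 1)*(q + 1)*(q - 5)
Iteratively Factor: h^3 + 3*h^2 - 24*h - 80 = (h - 5)*(h^2 + 8*h + 16) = (h - 5)*(h + 4)*(h + 4)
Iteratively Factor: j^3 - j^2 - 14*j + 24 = (j - 3)*(j^2 + 2*j - 8) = (j - 3)*(j + 4)*(j - 2)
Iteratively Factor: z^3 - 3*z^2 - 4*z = (z + 1)*(z^2 - 4*z) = z*(z + 1)*(z - 4)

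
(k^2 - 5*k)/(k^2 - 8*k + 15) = k/(k - 3)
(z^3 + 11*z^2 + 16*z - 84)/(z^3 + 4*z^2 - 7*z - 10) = (z^2 + 13*z + 42)/(z^2 + 6*z + 5)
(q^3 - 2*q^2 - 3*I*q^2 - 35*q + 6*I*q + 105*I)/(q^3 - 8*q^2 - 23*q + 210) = (q - 3*I)/(q - 6)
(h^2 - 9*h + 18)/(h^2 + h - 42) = (h - 3)/(h + 7)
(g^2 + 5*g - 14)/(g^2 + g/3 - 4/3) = 3*(g^2 + 5*g - 14)/(3*g^2 + g - 4)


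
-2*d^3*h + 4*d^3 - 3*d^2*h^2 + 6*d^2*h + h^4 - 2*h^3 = (-2*d + h)*(d + h)^2*(h - 2)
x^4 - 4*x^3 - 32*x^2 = x^2*(x - 8)*(x + 4)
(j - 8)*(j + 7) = j^2 - j - 56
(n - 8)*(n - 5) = n^2 - 13*n + 40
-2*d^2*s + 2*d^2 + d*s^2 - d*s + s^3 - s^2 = (-d + s)*(2*d + s)*(s - 1)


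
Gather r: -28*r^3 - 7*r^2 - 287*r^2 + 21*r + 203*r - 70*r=-28*r^3 - 294*r^2 + 154*r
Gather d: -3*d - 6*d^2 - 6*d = -6*d^2 - 9*d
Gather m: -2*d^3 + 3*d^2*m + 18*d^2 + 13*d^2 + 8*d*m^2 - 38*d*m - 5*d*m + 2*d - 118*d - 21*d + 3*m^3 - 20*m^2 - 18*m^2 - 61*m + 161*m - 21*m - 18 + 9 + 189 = -2*d^3 + 31*d^2 - 137*d + 3*m^3 + m^2*(8*d - 38) + m*(3*d^2 - 43*d + 79) + 180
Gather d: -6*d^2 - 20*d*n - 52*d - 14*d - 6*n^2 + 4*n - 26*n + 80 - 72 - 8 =-6*d^2 + d*(-20*n - 66) - 6*n^2 - 22*n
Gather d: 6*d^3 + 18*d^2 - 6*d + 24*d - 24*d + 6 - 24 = 6*d^3 + 18*d^2 - 6*d - 18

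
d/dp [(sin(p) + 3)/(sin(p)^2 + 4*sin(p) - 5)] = (-6*sin(p) + cos(p)^2 - 18)*cos(p)/(sin(p)^2 + 4*sin(p) - 5)^2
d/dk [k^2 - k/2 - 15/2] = 2*k - 1/2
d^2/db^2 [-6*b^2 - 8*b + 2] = -12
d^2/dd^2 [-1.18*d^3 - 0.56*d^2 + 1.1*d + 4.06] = -7.08*d - 1.12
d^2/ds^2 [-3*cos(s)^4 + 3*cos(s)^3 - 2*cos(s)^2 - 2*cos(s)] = -cos(s)/4 + 12*cos(2*s)^2 + 10*cos(2*s) - 27*cos(3*s)/4 - 6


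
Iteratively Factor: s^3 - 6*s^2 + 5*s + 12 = (s - 4)*(s^2 - 2*s - 3) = (s - 4)*(s + 1)*(s - 3)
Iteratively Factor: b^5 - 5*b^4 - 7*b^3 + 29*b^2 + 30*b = (b + 2)*(b^4 - 7*b^3 + 7*b^2 + 15*b) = (b + 1)*(b + 2)*(b^3 - 8*b^2 + 15*b) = (b - 3)*(b + 1)*(b + 2)*(b^2 - 5*b) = b*(b - 3)*(b + 1)*(b + 2)*(b - 5)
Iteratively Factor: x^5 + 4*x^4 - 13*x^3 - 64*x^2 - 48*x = (x)*(x^4 + 4*x^3 - 13*x^2 - 64*x - 48) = x*(x + 4)*(x^3 - 13*x - 12) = x*(x + 3)*(x + 4)*(x^2 - 3*x - 4) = x*(x + 1)*(x + 3)*(x + 4)*(x - 4)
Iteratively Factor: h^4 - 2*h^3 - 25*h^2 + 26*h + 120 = (h + 4)*(h^3 - 6*h^2 - h + 30) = (h - 3)*(h + 4)*(h^2 - 3*h - 10) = (h - 3)*(h + 2)*(h + 4)*(h - 5)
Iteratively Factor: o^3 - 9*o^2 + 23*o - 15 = (o - 5)*(o^2 - 4*o + 3) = (o - 5)*(o - 1)*(o - 3)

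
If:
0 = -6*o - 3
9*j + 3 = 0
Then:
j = -1/3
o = -1/2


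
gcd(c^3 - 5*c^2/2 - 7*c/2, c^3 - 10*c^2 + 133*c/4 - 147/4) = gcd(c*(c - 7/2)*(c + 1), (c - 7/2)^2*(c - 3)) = c - 7/2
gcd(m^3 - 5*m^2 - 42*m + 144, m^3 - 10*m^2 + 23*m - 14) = 1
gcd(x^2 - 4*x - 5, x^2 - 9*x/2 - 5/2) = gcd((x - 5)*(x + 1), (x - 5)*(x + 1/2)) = x - 5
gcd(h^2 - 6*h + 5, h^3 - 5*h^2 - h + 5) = h^2 - 6*h + 5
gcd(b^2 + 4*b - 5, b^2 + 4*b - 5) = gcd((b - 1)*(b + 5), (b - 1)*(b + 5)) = b^2 + 4*b - 5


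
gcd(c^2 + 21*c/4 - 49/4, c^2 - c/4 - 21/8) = c - 7/4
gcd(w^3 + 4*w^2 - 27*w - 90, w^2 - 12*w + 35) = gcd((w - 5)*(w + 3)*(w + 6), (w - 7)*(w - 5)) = w - 5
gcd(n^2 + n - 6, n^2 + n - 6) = n^2 + n - 6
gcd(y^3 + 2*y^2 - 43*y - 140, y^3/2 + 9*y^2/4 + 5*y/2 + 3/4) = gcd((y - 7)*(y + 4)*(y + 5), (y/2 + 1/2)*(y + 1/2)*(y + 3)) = 1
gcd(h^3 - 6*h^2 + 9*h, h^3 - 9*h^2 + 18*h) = h^2 - 3*h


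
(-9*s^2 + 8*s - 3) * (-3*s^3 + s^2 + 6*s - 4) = 27*s^5 - 33*s^4 - 37*s^3 + 81*s^2 - 50*s + 12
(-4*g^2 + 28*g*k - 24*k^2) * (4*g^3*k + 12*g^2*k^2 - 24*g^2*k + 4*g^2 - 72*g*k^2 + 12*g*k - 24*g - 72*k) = -16*g^5*k + 64*g^4*k^2 + 96*g^4*k - 16*g^4 + 240*g^3*k^3 - 384*g^3*k^2 + 64*g^3*k + 96*g^3 - 288*g^2*k^4 - 1440*g^2*k^3 + 240*g^2*k^2 - 384*g^2*k + 1728*g*k^4 - 288*g*k^3 - 1440*g*k^2 + 1728*k^3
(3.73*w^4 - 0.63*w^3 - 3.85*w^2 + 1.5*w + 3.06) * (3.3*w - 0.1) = 12.309*w^5 - 2.452*w^4 - 12.642*w^3 + 5.335*w^2 + 9.948*w - 0.306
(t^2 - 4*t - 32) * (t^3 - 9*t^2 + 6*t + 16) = t^5 - 13*t^4 + 10*t^3 + 280*t^2 - 256*t - 512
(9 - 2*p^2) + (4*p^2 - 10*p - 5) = 2*p^2 - 10*p + 4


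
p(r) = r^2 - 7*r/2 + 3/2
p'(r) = 2*r - 7/2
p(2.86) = -0.33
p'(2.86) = 2.22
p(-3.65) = 27.60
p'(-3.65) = -10.80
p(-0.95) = 5.73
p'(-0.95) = -5.40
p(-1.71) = 10.41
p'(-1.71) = -6.92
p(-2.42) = 15.83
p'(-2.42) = -8.34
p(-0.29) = 2.60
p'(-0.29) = -4.08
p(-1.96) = 12.20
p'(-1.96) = -7.42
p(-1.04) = 6.22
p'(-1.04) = -5.58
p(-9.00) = 114.00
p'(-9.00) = -21.50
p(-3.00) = 21.00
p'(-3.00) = -9.50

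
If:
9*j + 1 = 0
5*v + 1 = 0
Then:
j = -1/9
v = -1/5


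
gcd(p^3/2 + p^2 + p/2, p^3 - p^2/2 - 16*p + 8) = 1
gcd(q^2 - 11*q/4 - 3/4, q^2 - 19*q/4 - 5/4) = q + 1/4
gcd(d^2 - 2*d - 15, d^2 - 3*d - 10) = d - 5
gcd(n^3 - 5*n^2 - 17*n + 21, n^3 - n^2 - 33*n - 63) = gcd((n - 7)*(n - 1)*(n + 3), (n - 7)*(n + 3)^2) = n^2 - 4*n - 21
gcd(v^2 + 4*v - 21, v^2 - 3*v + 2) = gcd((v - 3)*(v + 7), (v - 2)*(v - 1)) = 1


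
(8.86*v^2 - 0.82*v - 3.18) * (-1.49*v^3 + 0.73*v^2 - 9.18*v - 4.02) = -13.2014*v^5 + 7.6896*v^4 - 77.1952*v^3 - 30.411*v^2 + 32.4888*v + 12.7836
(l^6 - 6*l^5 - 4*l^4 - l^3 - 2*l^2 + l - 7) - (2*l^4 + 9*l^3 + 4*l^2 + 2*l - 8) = l^6 - 6*l^5 - 6*l^4 - 10*l^3 - 6*l^2 - l + 1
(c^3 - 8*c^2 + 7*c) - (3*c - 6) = c^3 - 8*c^2 + 4*c + 6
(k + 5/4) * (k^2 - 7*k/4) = k^3 - k^2/2 - 35*k/16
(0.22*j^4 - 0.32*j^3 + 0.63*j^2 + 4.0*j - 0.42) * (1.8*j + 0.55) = 0.396*j^5 - 0.455*j^4 + 0.958*j^3 + 7.5465*j^2 + 1.444*j - 0.231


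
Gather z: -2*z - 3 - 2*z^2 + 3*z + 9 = -2*z^2 + z + 6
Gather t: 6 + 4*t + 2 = 4*t + 8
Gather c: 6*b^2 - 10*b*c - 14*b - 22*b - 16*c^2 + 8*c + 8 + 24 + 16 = 6*b^2 - 36*b - 16*c^2 + c*(8 - 10*b) + 48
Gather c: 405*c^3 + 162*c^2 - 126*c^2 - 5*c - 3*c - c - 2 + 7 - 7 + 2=405*c^3 + 36*c^2 - 9*c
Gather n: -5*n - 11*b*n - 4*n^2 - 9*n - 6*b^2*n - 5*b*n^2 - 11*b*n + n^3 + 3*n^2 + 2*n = n^3 + n^2*(-5*b - 1) + n*(-6*b^2 - 22*b - 12)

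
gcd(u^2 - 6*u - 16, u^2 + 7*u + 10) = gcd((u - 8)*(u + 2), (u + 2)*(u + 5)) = u + 2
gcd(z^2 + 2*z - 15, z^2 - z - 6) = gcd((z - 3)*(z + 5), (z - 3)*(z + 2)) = z - 3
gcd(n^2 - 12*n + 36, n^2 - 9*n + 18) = n - 6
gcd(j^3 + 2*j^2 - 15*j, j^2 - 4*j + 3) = j - 3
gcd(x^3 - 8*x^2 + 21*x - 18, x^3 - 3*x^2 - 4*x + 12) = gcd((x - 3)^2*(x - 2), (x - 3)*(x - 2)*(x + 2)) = x^2 - 5*x + 6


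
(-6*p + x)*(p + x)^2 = -6*p^3 - 11*p^2*x - 4*p*x^2 + x^3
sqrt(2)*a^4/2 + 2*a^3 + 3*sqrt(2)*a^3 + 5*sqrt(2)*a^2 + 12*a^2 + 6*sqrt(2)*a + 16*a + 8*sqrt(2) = (a + 2)*(a + 4)*(a + sqrt(2))*(sqrt(2)*a/2 + 1)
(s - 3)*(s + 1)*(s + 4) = s^3 + 2*s^2 - 11*s - 12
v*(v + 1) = v^2 + v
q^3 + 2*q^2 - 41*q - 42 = (q - 6)*(q + 1)*(q + 7)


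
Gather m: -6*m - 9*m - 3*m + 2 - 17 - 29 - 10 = -18*m - 54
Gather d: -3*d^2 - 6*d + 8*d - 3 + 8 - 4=-3*d^2 + 2*d + 1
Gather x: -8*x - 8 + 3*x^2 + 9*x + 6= 3*x^2 + x - 2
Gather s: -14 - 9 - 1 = -24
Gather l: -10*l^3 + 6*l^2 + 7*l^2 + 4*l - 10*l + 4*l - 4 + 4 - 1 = -10*l^3 + 13*l^2 - 2*l - 1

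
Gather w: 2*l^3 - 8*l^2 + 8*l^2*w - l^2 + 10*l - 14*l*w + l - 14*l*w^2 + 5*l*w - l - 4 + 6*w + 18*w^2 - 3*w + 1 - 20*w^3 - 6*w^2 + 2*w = 2*l^3 - 9*l^2 + 10*l - 20*w^3 + w^2*(12 - 14*l) + w*(8*l^2 - 9*l + 5) - 3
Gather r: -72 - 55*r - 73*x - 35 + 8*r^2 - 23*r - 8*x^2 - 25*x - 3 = 8*r^2 - 78*r - 8*x^2 - 98*x - 110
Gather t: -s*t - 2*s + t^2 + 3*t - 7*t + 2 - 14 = -2*s + t^2 + t*(-s - 4) - 12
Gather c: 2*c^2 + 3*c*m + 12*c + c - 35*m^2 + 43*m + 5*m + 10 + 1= 2*c^2 + c*(3*m + 13) - 35*m^2 + 48*m + 11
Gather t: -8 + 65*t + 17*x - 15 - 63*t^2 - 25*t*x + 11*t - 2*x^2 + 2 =-63*t^2 + t*(76 - 25*x) - 2*x^2 + 17*x - 21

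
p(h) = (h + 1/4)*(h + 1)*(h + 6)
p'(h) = (h + 1/4)*(h + 1) + (h + 1/4)*(h + 6) + (h + 1)*(h + 6) = 3*h^2 + 29*h/2 + 31/4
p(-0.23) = 0.09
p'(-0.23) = 4.57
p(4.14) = 228.81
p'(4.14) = 119.20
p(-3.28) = 18.79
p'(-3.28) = -7.53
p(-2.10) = 7.94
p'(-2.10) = -9.47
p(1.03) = 18.27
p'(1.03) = 25.87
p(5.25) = 386.72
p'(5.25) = 166.56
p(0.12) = 2.54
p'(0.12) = 9.53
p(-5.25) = 15.94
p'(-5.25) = 14.31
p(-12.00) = -775.50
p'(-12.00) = 265.75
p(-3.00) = 16.50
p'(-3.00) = -8.75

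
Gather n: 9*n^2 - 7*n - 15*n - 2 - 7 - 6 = 9*n^2 - 22*n - 15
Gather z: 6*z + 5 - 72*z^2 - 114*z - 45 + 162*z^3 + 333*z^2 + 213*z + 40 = 162*z^3 + 261*z^2 + 105*z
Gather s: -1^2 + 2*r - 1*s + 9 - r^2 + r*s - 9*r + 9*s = -r^2 - 7*r + s*(r + 8) + 8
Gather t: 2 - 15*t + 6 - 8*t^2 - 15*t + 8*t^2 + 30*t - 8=0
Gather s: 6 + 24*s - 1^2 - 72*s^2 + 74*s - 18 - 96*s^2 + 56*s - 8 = -168*s^2 + 154*s - 21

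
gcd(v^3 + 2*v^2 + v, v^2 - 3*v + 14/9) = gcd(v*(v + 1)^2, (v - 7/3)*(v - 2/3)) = 1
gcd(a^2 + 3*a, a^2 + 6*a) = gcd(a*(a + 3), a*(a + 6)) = a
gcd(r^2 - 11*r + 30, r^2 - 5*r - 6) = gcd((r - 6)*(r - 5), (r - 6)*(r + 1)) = r - 6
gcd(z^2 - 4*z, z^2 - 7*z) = z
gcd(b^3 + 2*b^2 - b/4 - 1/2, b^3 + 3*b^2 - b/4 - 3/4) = b^2 - 1/4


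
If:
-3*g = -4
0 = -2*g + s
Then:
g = 4/3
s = 8/3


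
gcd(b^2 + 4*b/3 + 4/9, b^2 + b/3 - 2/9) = b + 2/3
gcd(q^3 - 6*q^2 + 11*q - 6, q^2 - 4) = q - 2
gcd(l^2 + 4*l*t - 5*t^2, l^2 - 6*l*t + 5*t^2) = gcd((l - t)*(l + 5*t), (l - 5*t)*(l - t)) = -l + t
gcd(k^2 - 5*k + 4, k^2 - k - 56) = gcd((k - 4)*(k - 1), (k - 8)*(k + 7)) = 1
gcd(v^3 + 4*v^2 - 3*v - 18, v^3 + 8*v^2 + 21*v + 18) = v^2 + 6*v + 9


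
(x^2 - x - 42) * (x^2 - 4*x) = x^4 - 5*x^3 - 38*x^2 + 168*x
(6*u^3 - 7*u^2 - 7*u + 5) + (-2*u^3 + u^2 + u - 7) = 4*u^3 - 6*u^2 - 6*u - 2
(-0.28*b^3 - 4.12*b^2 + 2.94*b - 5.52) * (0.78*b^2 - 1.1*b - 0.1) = -0.2184*b^5 - 2.9056*b^4 + 6.8532*b^3 - 7.1276*b^2 + 5.778*b + 0.552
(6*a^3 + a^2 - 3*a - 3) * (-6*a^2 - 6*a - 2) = -36*a^5 - 42*a^4 + 34*a^2 + 24*a + 6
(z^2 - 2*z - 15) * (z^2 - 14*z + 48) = z^4 - 16*z^3 + 61*z^2 + 114*z - 720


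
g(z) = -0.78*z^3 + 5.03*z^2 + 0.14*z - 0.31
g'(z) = -2.34*z^2 + 10.06*z + 0.14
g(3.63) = 29.17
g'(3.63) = 5.82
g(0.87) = 3.11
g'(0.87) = 7.12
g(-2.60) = 47.04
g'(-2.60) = -41.83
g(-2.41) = 39.49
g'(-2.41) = -37.70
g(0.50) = 0.92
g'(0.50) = 4.58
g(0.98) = 3.92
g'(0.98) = 7.75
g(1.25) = 6.20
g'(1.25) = 9.06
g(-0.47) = 0.82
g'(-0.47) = -5.11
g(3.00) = 24.32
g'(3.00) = 9.26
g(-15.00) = 3761.84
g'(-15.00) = -677.26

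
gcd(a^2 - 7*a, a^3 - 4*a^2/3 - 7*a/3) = a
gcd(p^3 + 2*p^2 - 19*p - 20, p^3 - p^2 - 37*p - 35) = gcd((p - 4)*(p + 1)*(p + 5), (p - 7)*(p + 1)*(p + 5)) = p^2 + 6*p + 5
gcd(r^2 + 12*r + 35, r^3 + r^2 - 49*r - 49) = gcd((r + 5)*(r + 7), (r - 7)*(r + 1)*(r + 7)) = r + 7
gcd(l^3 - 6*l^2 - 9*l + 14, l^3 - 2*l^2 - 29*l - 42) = l^2 - 5*l - 14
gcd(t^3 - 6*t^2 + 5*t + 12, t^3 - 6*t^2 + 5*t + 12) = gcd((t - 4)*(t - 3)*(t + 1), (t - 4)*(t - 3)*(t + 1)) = t^3 - 6*t^2 + 5*t + 12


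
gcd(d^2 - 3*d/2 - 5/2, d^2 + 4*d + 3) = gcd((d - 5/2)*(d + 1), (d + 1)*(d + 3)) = d + 1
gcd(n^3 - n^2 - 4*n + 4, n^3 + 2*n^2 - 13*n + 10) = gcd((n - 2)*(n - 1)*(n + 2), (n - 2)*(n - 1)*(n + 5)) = n^2 - 3*n + 2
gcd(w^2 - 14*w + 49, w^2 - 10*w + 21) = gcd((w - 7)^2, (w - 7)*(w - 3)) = w - 7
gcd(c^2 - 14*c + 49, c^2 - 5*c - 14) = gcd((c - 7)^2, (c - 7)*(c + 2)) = c - 7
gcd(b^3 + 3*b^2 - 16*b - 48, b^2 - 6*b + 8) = b - 4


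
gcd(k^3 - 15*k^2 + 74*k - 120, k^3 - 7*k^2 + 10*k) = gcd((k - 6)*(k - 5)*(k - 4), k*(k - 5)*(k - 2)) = k - 5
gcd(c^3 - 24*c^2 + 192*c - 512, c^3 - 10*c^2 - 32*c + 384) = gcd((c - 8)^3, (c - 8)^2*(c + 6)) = c^2 - 16*c + 64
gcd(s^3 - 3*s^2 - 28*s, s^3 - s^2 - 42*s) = s^2 - 7*s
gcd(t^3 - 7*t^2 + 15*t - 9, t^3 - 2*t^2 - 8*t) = 1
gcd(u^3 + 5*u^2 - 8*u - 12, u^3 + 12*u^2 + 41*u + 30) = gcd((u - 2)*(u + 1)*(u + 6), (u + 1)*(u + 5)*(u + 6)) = u^2 + 7*u + 6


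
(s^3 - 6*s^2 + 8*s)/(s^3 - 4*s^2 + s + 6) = s*(s - 4)/(s^2 - 2*s - 3)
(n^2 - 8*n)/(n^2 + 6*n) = (n - 8)/(n + 6)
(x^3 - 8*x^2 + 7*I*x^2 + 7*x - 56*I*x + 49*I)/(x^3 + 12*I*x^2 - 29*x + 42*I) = (x^2 - 8*x + 7)/(x^2 + 5*I*x + 6)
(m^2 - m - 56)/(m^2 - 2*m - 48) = (m + 7)/(m + 6)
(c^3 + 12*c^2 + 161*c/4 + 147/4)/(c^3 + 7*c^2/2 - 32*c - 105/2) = (c + 7/2)/(c - 5)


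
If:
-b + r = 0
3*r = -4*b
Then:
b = 0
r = 0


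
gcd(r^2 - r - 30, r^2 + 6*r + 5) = r + 5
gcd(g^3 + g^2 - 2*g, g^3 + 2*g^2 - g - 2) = g^2 + g - 2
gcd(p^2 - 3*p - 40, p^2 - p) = 1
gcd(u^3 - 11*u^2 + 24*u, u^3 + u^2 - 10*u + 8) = 1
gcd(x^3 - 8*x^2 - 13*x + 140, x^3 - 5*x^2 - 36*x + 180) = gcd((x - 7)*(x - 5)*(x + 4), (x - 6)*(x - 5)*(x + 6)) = x - 5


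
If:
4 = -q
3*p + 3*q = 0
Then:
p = 4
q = -4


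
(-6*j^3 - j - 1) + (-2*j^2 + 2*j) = -6*j^3 - 2*j^2 + j - 1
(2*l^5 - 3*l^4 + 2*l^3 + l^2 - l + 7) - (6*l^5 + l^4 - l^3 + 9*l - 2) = -4*l^5 - 4*l^4 + 3*l^3 + l^2 - 10*l + 9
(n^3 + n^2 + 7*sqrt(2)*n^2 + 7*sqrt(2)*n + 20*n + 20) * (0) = 0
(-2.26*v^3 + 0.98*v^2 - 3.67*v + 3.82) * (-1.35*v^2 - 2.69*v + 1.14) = 3.051*v^5 + 4.7564*v^4 - 0.258099999999999*v^3 + 5.8325*v^2 - 14.4596*v + 4.3548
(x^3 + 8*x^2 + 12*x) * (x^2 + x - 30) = x^5 + 9*x^4 - 10*x^3 - 228*x^2 - 360*x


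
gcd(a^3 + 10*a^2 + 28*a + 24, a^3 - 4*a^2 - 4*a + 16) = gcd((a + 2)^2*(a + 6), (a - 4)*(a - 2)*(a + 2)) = a + 2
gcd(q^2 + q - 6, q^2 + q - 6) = q^2 + q - 6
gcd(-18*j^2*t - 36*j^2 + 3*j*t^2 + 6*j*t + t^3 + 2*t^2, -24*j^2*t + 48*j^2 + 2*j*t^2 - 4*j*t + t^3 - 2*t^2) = 6*j + t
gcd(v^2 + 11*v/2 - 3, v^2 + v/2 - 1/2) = v - 1/2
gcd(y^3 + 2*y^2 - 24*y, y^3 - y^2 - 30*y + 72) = y^2 + 2*y - 24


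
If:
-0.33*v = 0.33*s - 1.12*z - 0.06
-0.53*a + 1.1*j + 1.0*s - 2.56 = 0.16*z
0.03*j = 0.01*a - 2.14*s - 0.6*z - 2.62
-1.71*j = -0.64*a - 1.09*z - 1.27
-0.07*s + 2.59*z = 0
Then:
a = -25.12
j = -8.68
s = -1.21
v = 1.28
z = -0.03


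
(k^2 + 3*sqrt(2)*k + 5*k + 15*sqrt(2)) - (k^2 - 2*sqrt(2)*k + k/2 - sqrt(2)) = 9*k/2 + 5*sqrt(2)*k + 16*sqrt(2)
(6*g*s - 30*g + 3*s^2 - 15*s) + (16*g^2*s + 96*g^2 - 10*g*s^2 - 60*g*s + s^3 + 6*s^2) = 16*g^2*s + 96*g^2 - 10*g*s^2 - 54*g*s - 30*g + s^3 + 9*s^2 - 15*s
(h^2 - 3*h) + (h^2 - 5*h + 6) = 2*h^2 - 8*h + 6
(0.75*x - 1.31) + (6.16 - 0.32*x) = 0.43*x + 4.85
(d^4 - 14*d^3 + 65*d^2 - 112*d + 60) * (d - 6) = d^5 - 20*d^4 + 149*d^3 - 502*d^2 + 732*d - 360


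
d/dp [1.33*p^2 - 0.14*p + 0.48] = 2.66*p - 0.14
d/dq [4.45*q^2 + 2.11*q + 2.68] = 8.9*q + 2.11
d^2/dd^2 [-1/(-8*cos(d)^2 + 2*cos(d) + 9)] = 2*(128*sin(d)^4 - 210*sin(d)^2 + 21*cos(d) - 6*cos(3*d) + 6)/(8*sin(d)^2 + 2*cos(d) + 1)^3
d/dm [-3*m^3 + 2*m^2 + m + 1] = -9*m^2 + 4*m + 1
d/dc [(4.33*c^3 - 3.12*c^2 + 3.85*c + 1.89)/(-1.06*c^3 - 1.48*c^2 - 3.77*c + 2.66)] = (-9.7156*c^4 - 24.4862*c^3 + 58.024*c^2 - 11.004*c + 17.3663)/(1.1236*c^6 + 3.1376*c^5 + 10.1828*c^4 + 5.52*c^3 + 6.3393*c^2 - 20.0564*c + 7.0756)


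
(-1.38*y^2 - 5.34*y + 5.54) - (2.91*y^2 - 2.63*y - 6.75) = -4.29*y^2 - 2.71*y + 12.29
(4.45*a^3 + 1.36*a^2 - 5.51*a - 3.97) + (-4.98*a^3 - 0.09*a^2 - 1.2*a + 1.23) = -0.53*a^3 + 1.27*a^2 - 6.71*a - 2.74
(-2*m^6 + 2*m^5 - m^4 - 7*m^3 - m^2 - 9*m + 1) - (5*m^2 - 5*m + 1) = -2*m^6 + 2*m^5 - m^4 - 7*m^3 - 6*m^2 - 4*m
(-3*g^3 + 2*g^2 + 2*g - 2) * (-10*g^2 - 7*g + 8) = 30*g^5 + g^4 - 58*g^3 + 22*g^2 + 30*g - 16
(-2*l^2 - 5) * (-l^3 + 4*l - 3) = 2*l^5 - 3*l^3 + 6*l^2 - 20*l + 15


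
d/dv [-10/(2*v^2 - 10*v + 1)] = 20*(2*v - 5)/(2*v^2 - 10*v + 1)^2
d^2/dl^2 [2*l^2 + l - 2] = 4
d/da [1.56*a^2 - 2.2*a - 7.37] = 3.12*a - 2.2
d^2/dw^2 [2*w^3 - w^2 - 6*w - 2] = 12*w - 2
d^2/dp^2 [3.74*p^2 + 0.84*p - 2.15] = 7.48000000000000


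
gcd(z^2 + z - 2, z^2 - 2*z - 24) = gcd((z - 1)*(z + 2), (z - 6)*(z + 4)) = 1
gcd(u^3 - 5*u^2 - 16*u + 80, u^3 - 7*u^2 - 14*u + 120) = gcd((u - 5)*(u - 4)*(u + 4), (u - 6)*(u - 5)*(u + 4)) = u^2 - u - 20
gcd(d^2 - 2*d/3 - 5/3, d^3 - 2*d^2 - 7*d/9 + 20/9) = d^2 - 2*d/3 - 5/3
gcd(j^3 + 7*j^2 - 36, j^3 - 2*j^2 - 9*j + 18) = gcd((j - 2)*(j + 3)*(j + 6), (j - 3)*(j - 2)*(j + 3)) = j^2 + j - 6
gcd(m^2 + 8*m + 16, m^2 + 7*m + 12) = m + 4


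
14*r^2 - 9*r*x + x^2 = (-7*r + x)*(-2*r + x)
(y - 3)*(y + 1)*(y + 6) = y^3 + 4*y^2 - 15*y - 18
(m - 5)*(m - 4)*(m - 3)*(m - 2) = m^4 - 14*m^3 + 71*m^2 - 154*m + 120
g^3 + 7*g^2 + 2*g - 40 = (g - 2)*(g + 4)*(g + 5)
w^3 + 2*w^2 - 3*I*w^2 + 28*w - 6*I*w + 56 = (w + 2)*(w - 7*I)*(w + 4*I)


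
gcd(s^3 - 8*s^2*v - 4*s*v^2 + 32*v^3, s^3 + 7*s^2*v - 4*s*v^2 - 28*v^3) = s^2 - 4*v^2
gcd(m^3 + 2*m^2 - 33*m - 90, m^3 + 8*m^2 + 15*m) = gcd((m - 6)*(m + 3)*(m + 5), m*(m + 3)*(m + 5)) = m^2 + 8*m + 15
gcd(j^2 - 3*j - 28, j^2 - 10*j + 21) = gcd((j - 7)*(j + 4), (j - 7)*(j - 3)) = j - 7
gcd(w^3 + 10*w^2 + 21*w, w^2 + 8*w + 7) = w + 7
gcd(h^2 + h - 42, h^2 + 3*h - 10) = 1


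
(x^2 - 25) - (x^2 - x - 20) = x - 5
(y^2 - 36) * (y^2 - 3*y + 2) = y^4 - 3*y^3 - 34*y^2 + 108*y - 72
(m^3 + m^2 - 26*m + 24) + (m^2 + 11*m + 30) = m^3 + 2*m^2 - 15*m + 54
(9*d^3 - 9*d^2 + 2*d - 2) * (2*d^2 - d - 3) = 18*d^5 - 27*d^4 - 14*d^3 + 21*d^2 - 4*d + 6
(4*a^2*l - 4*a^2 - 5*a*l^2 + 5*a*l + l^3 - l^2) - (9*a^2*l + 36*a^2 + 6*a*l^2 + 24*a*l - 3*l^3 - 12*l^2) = -5*a^2*l - 40*a^2 - 11*a*l^2 - 19*a*l + 4*l^3 + 11*l^2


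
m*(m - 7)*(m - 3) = m^3 - 10*m^2 + 21*m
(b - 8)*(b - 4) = b^2 - 12*b + 32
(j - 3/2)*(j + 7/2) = j^2 + 2*j - 21/4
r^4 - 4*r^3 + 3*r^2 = r^2*(r - 3)*(r - 1)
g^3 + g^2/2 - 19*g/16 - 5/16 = (g - 1)*(g + 1/4)*(g + 5/4)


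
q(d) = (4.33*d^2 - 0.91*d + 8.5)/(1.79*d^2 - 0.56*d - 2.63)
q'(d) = (0.56 - 3.58*d)*(4.33*d^2 - 0.91*d + 8.5)/(1.79*d^2 - 0.56*d - 2.63)^2 + (8.66*d - 0.91)/(1.79*d^2 - 0.56*d - 2.63)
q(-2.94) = 3.35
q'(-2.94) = 0.75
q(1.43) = 69.93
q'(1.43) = -1338.80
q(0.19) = -3.18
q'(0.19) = -0.42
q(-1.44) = 9.95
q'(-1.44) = 23.03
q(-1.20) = 25.54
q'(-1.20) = 181.96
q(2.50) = 4.65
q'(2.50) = -2.55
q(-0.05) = -3.29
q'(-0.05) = 1.45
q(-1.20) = 25.54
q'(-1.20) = 181.96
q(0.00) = -3.23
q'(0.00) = 1.03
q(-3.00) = 3.31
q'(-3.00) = 0.69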